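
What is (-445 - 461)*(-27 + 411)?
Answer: -347904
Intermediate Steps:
(-445 - 461)*(-27 + 411) = -906*384 = -347904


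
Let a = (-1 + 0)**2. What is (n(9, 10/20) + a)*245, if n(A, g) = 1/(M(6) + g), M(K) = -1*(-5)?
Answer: 3185/11 ≈ 289.55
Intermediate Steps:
M(K) = 5
a = 1 (a = (-1)**2 = 1)
n(A, g) = 1/(5 + g)
(n(9, 10/20) + a)*245 = (1/(5 + 10/20) + 1)*245 = (1/(5 + 10*(1/20)) + 1)*245 = (1/(5 + 1/2) + 1)*245 = (1/(11/2) + 1)*245 = (2/11 + 1)*245 = (13/11)*245 = 3185/11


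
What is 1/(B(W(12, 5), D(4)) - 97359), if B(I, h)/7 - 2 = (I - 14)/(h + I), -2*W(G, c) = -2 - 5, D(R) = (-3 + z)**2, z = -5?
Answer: -45/4380574 ≈ -1.0273e-5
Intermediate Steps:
D(R) = 64 (D(R) = (-3 - 5)**2 = (-8)**2 = 64)
W(G, c) = 7/2 (W(G, c) = -(-2 - 5)/2 = -1/2*(-7) = 7/2)
B(I, h) = 14 + 7*(-14 + I)/(I + h) (B(I, h) = 14 + 7*((I - 14)/(h + I)) = 14 + 7*((-14 + I)/(I + h)) = 14 + 7*(-14 + I)/(I + h))
1/(B(W(12, 5), D(4)) - 97359) = 1/(7*(-14 + 2*64 + 3*(7/2))/(7/2 + 64) - 97359) = 1/(7*(-14 + 128 + 21/2)/(135/2) - 97359) = 1/(7*(2/135)*(249/2) - 97359) = 1/(581/45 - 97359) = 1/(-4380574/45) = -45/4380574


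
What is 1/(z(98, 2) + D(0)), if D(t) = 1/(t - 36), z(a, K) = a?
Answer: 36/3527 ≈ 0.010207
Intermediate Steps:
D(t) = 1/(-36 + t)
1/(z(98, 2) + D(0)) = 1/(98 + 1/(-36 + 0)) = 1/(98 + 1/(-36)) = 1/(98 - 1/36) = 1/(3527/36) = 36/3527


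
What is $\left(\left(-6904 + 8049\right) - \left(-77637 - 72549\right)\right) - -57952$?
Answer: $209283$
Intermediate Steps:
$\left(\left(-6904 + 8049\right) - \left(-77637 - 72549\right)\right) - -57952 = \left(1145 - \left(-77637 - 72549\right)\right) + 57952 = \left(1145 - -150186\right) + 57952 = \left(1145 + 150186\right) + 57952 = 151331 + 57952 = 209283$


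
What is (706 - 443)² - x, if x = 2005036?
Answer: -1935867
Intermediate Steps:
(706 - 443)² - x = (706 - 443)² - 1*2005036 = 263² - 2005036 = 69169 - 2005036 = -1935867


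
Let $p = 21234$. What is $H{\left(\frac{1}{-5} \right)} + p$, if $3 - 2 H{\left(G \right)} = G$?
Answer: $\frac{106178}{5} \approx 21236.0$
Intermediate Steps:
$H{\left(G \right)} = \frac{3}{2} - \frac{G}{2}$
$H{\left(\frac{1}{-5} \right)} + p = \left(\frac{3}{2} - \frac{1}{2 \left(-5\right)}\right) + 21234 = \left(\frac{3}{2} - - \frac{1}{10}\right) + 21234 = \left(\frac{3}{2} + \frac{1}{10}\right) + 21234 = \frac{8}{5} + 21234 = \frac{106178}{5}$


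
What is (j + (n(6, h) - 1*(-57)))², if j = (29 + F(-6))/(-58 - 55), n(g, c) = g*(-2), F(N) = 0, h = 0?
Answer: 25563136/12769 ≈ 2002.0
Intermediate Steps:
n(g, c) = -2*g
j = -29/113 (j = (29 + 0)/(-58 - 55) = 29/(-113) = 29*(-1/113) = -29/113 ≈ -0.25664)
(j + (n(6, h) - 1*(-57)))² = (-29/113 + (-2*6 - 1*(-57)))² = (-29/113 + (-12 + 57))² = (-29/113 + 45)² = (5056/113)² = 25563136/12769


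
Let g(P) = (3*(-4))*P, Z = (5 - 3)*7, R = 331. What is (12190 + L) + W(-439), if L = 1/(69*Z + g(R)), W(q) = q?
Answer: 35323505/3006 ≈ 11751.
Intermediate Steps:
Z = 14 (Z = 2*7 = 14)
g(P) = -12*P
L = -1/3006 (L = 1/(69*14 - 12*331) = 1/(966 - 3972) = 1/(-3006) = -1/3006 ≈ -0.00033267)
(12190 + L) + W(-439) = (12190 - 1/3006) - 439 = 36643139/3006 - 439 = 35323505/3006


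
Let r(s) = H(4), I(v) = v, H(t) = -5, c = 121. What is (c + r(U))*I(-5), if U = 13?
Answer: -580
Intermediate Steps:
r(s) = -5
(c + r(U))*I(-5) = (121 - 5)*(-5) = 116*(-5) = -580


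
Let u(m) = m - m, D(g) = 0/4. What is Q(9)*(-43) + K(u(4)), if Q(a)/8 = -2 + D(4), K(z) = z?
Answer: 688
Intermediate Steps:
D(g) = 0 (D(g) = 0*(1/4) = 0)
u(m) = 0
Q(a) = -16 (Q(a) = 8*(-2 + 0) = 8*(-2) = -16)
Q(9)*(-43) + K(u(4)) = -16*(-43) + 0 = 688 + 0 = 688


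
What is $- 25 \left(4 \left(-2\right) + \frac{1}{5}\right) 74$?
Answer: $14430$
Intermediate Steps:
$- 25 \left(4 \left(-2\right) + \frac{1}{5}\right) 74 = - 25 \left(-8 + \frac{1}{5}\right) 74 = \left(-25\right) \left(- \frac{39}{5}\right) 74 = 195 \cdot 74 = 14430$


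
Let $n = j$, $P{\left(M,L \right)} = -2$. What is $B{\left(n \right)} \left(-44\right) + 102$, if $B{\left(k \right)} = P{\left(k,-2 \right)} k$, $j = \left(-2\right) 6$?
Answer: $-954$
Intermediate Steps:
$j = -12$
$n = -12$
$B{\left(k \right)} = - 2 k$
$B{\left(n \right)} \left(-44\right) + 102 = \left(-2\right) \left(-12\right) \left(-44\right) + 102 = 24 \left(-44\right) + 102 = -1056 + 102 = -954$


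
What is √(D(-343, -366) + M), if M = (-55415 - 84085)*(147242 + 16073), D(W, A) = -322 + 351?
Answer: 23*I*√43066999 ≈ 1.5094e+5*I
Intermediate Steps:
D(W, A) = 29
M = -22782442500 (M = -139500*163315 = -22782442500)
√(D(-343, -366) + M) = √(29 - 22782442500) = √(-22782442471) = 23*I*√43066999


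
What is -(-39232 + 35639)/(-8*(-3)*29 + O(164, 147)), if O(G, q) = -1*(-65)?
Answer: 3593/761 ≈ 4.7214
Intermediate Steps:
O(G, q) = 65
-(-39232 + 35639)/(-8*(-3)*29 + O(164, 147)) = -(-39232 + 35639)/(-8*(-3)*29 + 65) = -(-3593)/(24*29 + 65) = -(-3593)/(696 + 65) = -(-3593)/761 = -1*(-3593/761) = 3593/761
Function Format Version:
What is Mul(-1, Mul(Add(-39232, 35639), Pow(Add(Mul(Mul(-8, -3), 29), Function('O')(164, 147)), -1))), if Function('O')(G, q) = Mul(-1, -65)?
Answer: Rational(3593, 761) ≈ 4.7214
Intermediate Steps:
Function('O')(G, q) = 65
Mul(-1, Mul(Add(-39232, 35639), Pow(Add(Mul(Mul(-8, -3), 29), Function('O')(164, 147)), -1))) = Mul(-1, Mul(Add(-39232, 35639), Pow(Add(Mul(Mul(-8, -3), 29), 65), -1))) = Mul(-1, Mul(-3593, Pow(Add(Mul(24, 29), 65), -1))) = Mul(-1, Mul(-3593, Pow(Add(696, 65), -1))) = Mul(-1, Mul(-3593, Pow(761, -1))) = Mul(-1, Mul(-3593, Rational(1, 761))) = Mul(-1, Rational(-3593, 761)) = Rational(3593, 761)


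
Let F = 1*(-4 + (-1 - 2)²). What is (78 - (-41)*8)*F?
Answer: 2030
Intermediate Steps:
F = 5 (F = 1*(-4 + (-3)²) = 1*(-4 + 9) = 1*5 = 5)
(78 - (-41)*8)*F = (78 - (-41)*8)*5 = (78 - 1*(-328))*5 = (78 + 328)*5 = 406*5 = 2030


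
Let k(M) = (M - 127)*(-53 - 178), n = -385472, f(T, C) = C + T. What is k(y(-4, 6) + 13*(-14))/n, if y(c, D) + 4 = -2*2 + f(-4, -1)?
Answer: -37191/192736 ≈ -0.19296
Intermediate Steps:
y(c, D) = -13 (y(c, D) = -4 + (-2*2 + (-1 - 4)) = -4 + (-4 - 5) = -4 - 9 = -13)
k(M) = 29337 - 231*M (k(M) = (-127 + M)*(-231) = 29337 - 231*M)
k(y(-4, 6) + 13*(-14))/n = (29337 - 231*(-13 + 13*(-14)))/(-385472) = (29337 - 231*(-13 - 182))*(-1/385472) = (29337 - 231*(-195))*(-1/385472) = (29337 + 45045)*(-1/385472) = 74382*(-1/385472) = -37191/192736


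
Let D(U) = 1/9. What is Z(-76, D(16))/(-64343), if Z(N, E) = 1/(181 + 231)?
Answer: -1/26509316 ≈ -3.7723e-8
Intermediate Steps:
D(U) = ⅑
Z(N, E) = 1/412
Z(-76, D(16))/(-64343) = (1/412)/(-64343) = (1/412)*(-1/64343) = -1/26509316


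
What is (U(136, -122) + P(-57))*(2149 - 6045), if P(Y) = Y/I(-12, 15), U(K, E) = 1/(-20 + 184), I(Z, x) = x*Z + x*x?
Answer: 3020374/615 ≈ 4911.2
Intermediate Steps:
I(Z, x) = x² + Z*x (I(Z, x) = Z*x + x² = x² + Z*x)
U(K, E) = 1/164
P(Y) = Y/45 (P(Y) = Y/((15*(-12 + 15))) = Y/((15*3)) = Y/45)
(U(136, -122) + P(-57))*(2149 - 6045) = (1/164 + (1/45)*(-57))*(2149 - 6045) = (1/164 - 19/15)*(-3896) = -3101/2460*(-3896) = 3020374/615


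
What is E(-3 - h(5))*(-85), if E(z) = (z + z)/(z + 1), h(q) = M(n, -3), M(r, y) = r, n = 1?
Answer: -680/3 ≈ -226.67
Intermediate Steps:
h(q) = 1
E(z) = 2*z/(1 + z) (E(z) = (2*z)/(1 + z) = 2*z/(1 + z))
E(-3 - h(5))*(-85) = (2*(-3 - 1*1)/(1 + (-3 - 1*1)))*(-85) = (2*(-3 - 1)/(1 + (-3 - 1)))*(-85) = (2*(-4)/(1 - 4))*(-85) = (2*(-4)/(-3))*(-85) = (2*(-4)*(-⅓))*(-85) = (8/3)*(-85) = -680/3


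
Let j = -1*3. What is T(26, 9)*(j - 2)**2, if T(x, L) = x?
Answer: 650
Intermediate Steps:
j = -3
T(26, 9)*(j - 2)**2 = 26*(-3 - 2)**2 = 26*(-5)**2 = 26*25 = 650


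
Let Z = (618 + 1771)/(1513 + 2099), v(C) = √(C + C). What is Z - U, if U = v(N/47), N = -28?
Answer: 2389/3612 - 2*I*√658/47 ≈ 0.66141 - 1.0916*I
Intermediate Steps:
v(C) = √2*√C (v(C) = √(2*C) = √2*√C)
U = 2*I*√658/47 (U = √2*√(-28/47) = √2*(2*I*√329/47) = 2*I*√658/47 ≈ 1.0916*I)
Z = 2389/3612 ≈ 0.66141
Z - U = 2389/3612 - 2*I*√658/47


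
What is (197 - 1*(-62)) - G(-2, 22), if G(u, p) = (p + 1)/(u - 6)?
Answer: 2095/8 ≈ 261.88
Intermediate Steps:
G(u, p) = (1 + p)/(-6 + u)
(197 - 1*(-62)) - G(-2, 22) = (197 - 1*(-62)) - (1 + 22)/(-6 - 2) = (197 + 62) - 23/(-8) = 259 - (-1)*23/8 = 259 - 1*(-23/8) = 259 + 23/8 = 2095/8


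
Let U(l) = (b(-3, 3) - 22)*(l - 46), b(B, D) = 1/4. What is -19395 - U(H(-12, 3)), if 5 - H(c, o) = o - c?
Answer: -20613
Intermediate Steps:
b(B, D) = 1/4
H(c, o) = 5 + c - o (H(c, o) = 5 - (o - c) = 5 + (c - o) = 5 + c - o)
U(l) = 2001/2 - 87*l/4 (U(l) = (1/4 - 22)*(l - 46) = -87*(-46 + l)/4 = 2001/2 - 87*l/4)
-19395 - U(H(-12, 3)) = -19395 - (2001/2 - 87*(5 - 12 - 1*3)/4) = -19395 - (2001/2 - 87*(5 - 12 - 3)/4) = -19395 - (2001/2 - 87/4*(-10)) = -19395 - (2001/2 + 435/2) = -19395 - 1*1218 = -19395 - 1218 = -20613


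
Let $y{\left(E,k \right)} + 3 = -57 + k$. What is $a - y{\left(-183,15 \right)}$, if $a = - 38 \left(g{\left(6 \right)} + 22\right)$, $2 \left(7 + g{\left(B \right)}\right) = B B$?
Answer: $-1209$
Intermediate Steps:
$g{\left(B \right)} = -7 + \frac{B^{2}}{2}$ ($g{\left(B \right)} = -7 + \frac{B B}{2} = -7 + \frac{B^{2}}{2}$)
$y{\left(E,k \right)} = -60 + k$ ($y{\left(E,k \right)} = -3 + \left(-57 + k\right) = -60 + k$)
$a = -1254$ ($a = - 38 \left(\left(-7 + \frac{6^{2}}{2}\right) + 22\right) = - 38 \left(\left(-7 + \frac{1}{2} \cdot 36\right) + 22\right) = - 38 \left(\left(-7 + 18\right) + 22\right) = - 38 \left(11 + 22\right) = \left(-38\right) 33 = -1254$)
$a - y{\left(-183,15 \right)} = -1254 - \left(-60 + 15\right) = -1254 - -45 = -1254 + 45 = -1209$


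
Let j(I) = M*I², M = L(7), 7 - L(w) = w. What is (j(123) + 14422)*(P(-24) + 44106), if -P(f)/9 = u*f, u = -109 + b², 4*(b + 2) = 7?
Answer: 296739861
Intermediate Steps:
b = -¼ (b = -2 + (¼)*7 = -2 + 7/4 = -¼ ≈ -0.25000)
L(w) = 7 - w
u = -1743/16 (u = -109 + (-¼)² = -109 + 1/16 = -1743/16 ≈ -108.94)
M = 0 (M = 7 - 1*7 = 7 - 7 = 0)
P(f) = 15687*f/16 (P(f) = -(-15687)*f/16 = 15687*f/16)
j(I) = 0 (j(I) = 0*I² = 0)
(j(123) + 14422)*(P(-24) + 44106) = (0 + 14422)*((15687/16)*(-24) + 44106) = 14422*(-47061/2 + 44106) = 14422*(41151/2) = 296739861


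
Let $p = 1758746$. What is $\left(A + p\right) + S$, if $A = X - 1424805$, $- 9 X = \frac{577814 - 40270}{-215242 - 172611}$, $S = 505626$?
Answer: $\frac{2930657754403}{3490677} \approx 8.3957 \cdot 10^{5}$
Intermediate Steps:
$X = \frac{537544}{3490677}$ ($X = - \frac{\left(577814 - 40270\right) \frac{1}{-215242 - 172611}}{9} = - \frac{537544 \frac{1}{-387853}}{9} = - \frac{537544 \left(- \frac{1}{387853}\right)}{9} = \left(- \frac{1}{9}\right) \left(- \frac{537544}{387853}\right) = \frac{537544}{3490677} \approx 0.15399$)
$A = - \frac{4973533505441}{3490677}$ ($A = \frac{537544}{3490677} - 1424805 = - \frac{4973533505441}{3490677} \approx -1.4248 \cdot 10^{6}$)
$\left(A + p\right) + S = \left(- \frac{4973533505441}{3490677} + 1758746\right) + 505626 = \frac{1165680705601}{3490677} + 505626 = \frac{2930657754403}{3490677}$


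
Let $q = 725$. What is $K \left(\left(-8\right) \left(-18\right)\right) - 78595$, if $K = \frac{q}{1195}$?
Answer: $- \frac{18763325}{239} \approx -78508.0$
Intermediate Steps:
$K = \frac{145}{239}$ ($K = \frac{725}{1195} = 725 \cdot \frac{1}{1195} = \frac{145}{239} \approx 0.60669$)
$K \left(\left(-8\right) \left(-18\right)\right) - 78595 = \frac{145 \left(\left(-8\right) \left(-18\right)\right)}{239} - 78595 = \frac{145}{239} \cdot 144 - 78595 = \frac{20880}{239} - 78595 = - \frac{18763325}{239}$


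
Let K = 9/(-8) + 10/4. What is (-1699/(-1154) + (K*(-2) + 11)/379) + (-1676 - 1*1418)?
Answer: -2705113925/874732 ≈ -3092.5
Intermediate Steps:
K = 11/8 (K = 9*(-⅛) + 10*(¼) = -9/8 + 5/2 = 11/8 ≈ 1.3750)
(-1699/(-1154) + (K*(-2) + 11)/379) + (-1676 - 1*1418) = (-1699/(-1154) + ((11/8)*(-2) + 11)/379) + (-1676 - 1*1418) = (-1699*(-1/1154) + (-11/4 + 11)*(1/379)) + (-1676 - 1418) = (1699/1154 + (33/4)*(1/379)) - 3094 = (1699/1154 + 33/1516) - 3094 = 1306883/874732 - 3094 = -2705113925/874732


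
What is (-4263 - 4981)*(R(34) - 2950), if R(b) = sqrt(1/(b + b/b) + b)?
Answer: 27269800 - 9244*sqrt(41685)/35 ≈ 2.7216e+7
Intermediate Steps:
R(b) = sqrt(b + 1/(1 + b)) (R(b) = sqrt(1/(b + 1) + b) = sqrt(1/(1 + b) + b) = sqrt(b + 1/(1 + b)))
(-4263 - 4981)*(R(34) - 2950) = (-4263 - 4981)*(sqrt((1 + 34*(1 + 34))/(1 + 34)) - 2950) = -9244*(sqrt((1 + 34*35)/35) - 2950) = -9244*(sqrt((1 + 1190)/35) - 2950) = -9244*(sqrt((1/35)*1191) - 2950) = -9244*(sqrt(1191/35) - 2950) = -9244*(sqrt(41685)/35 - 2950) = -9244*(-2950 + sqrt(41685)/35) = 27269800 - 9244*sqrt(41685)/35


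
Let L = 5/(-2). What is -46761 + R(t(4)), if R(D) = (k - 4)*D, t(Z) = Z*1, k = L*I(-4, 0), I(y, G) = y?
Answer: -46737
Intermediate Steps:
L = -5/2 (L = 5*(-½) = -5/2 ≈ -2.5000)
k = 10 (k = -5/2*(-4) = 10)
t(Z) = Z
R(D) = 6*D (R(D) = (10 - 4)*D = 6*D)
-46761 + R(t(4)) = -46761 + 6*4 = -46761 + 24 = -46737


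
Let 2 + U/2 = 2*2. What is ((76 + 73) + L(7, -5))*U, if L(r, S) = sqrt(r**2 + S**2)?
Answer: 596 + 4*sqrt(74) ≈ 630.41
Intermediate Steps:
U = 4 (U = -4 + 2*(2*2) = -4 + 2*4 = -4 + 8 = 4)
L(r, S) = sqrt(S**2 + r**2)
((76 + 73) + L(7, -5))*U = ((76 + 73) + sqrt((-5)**2 + 7**2))*4 = (149 + sqrt(25 + 49))*4 = (149 + sqrt(74))*4 = 596 + 4*sqrt(74)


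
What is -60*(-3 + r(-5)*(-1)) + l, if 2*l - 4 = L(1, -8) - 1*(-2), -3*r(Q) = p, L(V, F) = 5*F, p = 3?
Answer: 103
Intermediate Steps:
r(Q) = -1 (r(Q) = -⅓*3 = -1)
l = -17 (l = 2 + (5*(-8) - 1*(-2))/2 = 2 + (-40 + 2)/2 = 2 + (½)*(-38) = 2 - 19 = -17)
-60*(-3 + r(-5)*(-1)) + l = -60*(-3 - 1*(-1)) - 17 = -60*(-3 + 1) - 17 = -60*(-2) - 17 = 120 - 17 = 103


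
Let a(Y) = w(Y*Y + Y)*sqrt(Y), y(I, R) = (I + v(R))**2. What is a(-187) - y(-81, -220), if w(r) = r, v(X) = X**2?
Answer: -2334725761 + 34782*I*sqrt(187) ≈ -2.3347e+9 + 4.7564e+5*I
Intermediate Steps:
y(I, R) = (I + R**2)**2
a(Y) = sqrt(Y)*(Y + Y**2) (a(Y) = (Y*Y + Y)*sqrt(Y) = (Y**2 + Y)*sqrt(Y) = (Y + Y**2)*sqrt(Y) = sqrt(Y)*(Y + Y**2))
a(-187) - y(-81, -220) = (-187)**(3/2)*(1 - 187) - (-81 + (-220)**2)**2 = -187*I*sqrt(187)*(-186) - (-81 + 48400)**2 = 34782*I*sqrt(187) - 1*48319**2 = 34782*I*sqrt(187) - 1*2334725761 = 34782*I*sqrt(187) - 2334725761 = -2334725761 + 34782*I*sqrt(187)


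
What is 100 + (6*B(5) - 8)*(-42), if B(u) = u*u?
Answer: -5864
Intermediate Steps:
B(u) = u**2
100 + (6*B(5) - 8)*(-42) = 100 + (6*5**2 - 8)*(-42) = 100 + (6*25 - 8)*(-42) = 100 + (150 - 8)*(-42) = 100 + 142*(-42) = 100 - 5964 = -5864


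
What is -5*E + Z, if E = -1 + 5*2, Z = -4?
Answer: -49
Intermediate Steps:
E = 9 (E = -1 + 10 = 9)
-5*E + Z = -5*9 - 4 = -45 - 4 = -49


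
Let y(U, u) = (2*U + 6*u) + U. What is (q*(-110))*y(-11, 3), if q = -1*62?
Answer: -102300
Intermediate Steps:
y(U, u) = 3*U + 6*u
q = -62
(q*(-110))*y(-11, 3) = (-62*(-110))*(3*(-11) + 6*3) = 6820*(-33 + 18) = 6820*(-15) = -102300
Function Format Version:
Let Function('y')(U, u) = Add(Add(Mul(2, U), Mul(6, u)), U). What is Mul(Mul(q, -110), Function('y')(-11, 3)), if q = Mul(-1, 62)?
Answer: -102300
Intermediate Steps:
Function('y')(U, u) = Add(Mul(3, U), Mul(6, u))
q = -62
Mul(Mul(q, -110), Function('y')(-11, 3)) = Mul(Mul(-62, -110), Add(Mul(3, -11), Mul(6, 3))) = Mul(6820, Add(-33, 18)) = Mul(6820, -15) = -102300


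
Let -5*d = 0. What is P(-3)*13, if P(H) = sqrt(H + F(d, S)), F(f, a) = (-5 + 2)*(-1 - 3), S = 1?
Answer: 39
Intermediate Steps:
d = 0 (d = -1/5*0 = 0)
F(f, a) = 12 (F(f, a) = -3*(-4) = 12)
P(H) = sqrt(12 + H) (P(H) = sqrt(H + 12) = sqrt(12 + H))
P(-3)*13 = sqrt(12 - 3)*13 = sqrt(9)*13 = 3*13 = 39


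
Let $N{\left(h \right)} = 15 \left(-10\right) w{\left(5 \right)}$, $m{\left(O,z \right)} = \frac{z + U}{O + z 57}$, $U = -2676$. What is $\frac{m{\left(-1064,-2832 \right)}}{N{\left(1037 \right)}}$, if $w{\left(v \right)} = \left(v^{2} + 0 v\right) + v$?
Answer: $- \frac{153}{20311000} \approx -7.5329 \cdot 10^{-6}$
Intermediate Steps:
$w{\left(v \right)} = v + v^{2}$ ($w{\left(v \right)} = \left(v^{2} + 0\right) + v = v^{2} + v = v + v^{2}$)
$m{\left(O,z \right)} = \frac{-2676 + z}{O + 57 z}$ ($m{\left(O,z \right)} = \frac{z - 2676}{O + z 57} = \frac{-2676 + z}{O + 57 z}$)
$N{\left(h \right)} = -4500$ ($N{\left(h \right)} = 15 \left(-10\right) 5 \left(1 + 5\right) = - 150 \cdot 5 \cdot 6 = \left(-150\right) 30 = -4500$)
$\frac{m{\left(-1064,-2832 \right)}}{N{\left(1037 \right)}} = \frac{\frac{1}{-1064 + 57 \left(-2832\right)} \left(-2676 - 2832\right)}{-4500} = \frac{1}{-1064 - 161424} \left(-5508\right) \left(- \frac{1}{4500}\right) = \frac{1}{-162488} \left(-5508\right) \left(- \frac{1}{4500}\right) = \left(- \frac{1}{162488}\right) \left(-5508\right) \left(- \frac{1}{4500}\right) = \frac{1377}{40622} \left(- \frac{1}{4500}\right) = - \frac{153}{20311000}$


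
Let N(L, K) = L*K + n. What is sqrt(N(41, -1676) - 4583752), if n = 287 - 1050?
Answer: 37*I*sqrt(3399) ≈ 2157.1*I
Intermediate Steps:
n = -763
N(L, K) = -763 + K*L (N(L, K) = L*K - 763 = K*L - 763 = -763 + K*L)
sqrt(N(41, -1676) - 4583752) = sqrt((-763 - 1676*41) - 4583752) = sqrt((-763 - 68716) - 4583752) = sqrt(-69479 - 4583752) = sqrt(-4653231) = 37*I*sqrt(3399)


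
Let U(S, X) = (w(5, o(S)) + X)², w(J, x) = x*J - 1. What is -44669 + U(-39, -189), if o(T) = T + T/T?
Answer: 99731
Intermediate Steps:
o(T) = 1 + T (o(T) = T + 1 = 1 + T)
w(J, x) = -1 + J*x (w(J, x) = J*x - 1 = -1 + J*x)
U(S, X) = (4 + X + 5*S)² (U(S, X) = ((-1 + 5*(1 + S)) + X)² = ((-1 + (5 + 5*S)) + X)² = ((4 + 5*S) + X)² = (4 + X + 5*S)²)
-44669 + U(-39, -189) = -44669 + (4 - 189 + 5*(-39))² = -44669 + (4 - 189 - 195)² = -44669 + (-380)² = -44669 + 144400 = 99731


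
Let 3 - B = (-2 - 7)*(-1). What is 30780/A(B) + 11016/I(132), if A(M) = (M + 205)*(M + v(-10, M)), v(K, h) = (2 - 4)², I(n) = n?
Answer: 13392/2189 ≈ 6.1179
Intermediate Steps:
v(K, h) = 4 (v(K, h) = (-2)² = 4)
B = -6 (B = 3 - (-2 - 7)*(-1) = 3 - (-9)*(-1) = 3 - 1*9 = 3 - 9 = -6)
A(M) = (4 + M)*(205 + M) (A(M) = (M + 205)*(M + 4) = (205 + M)*(4 + M) = (4 + M)*(205 + M))
30780/A(B) + 11016/I(132) = 30780/(820 + (-6)² + 209*(-6)) + 11016/132 = 30780/(820 + 36 - 1254) + 11016*(1/132) = 30780/(-398) + 918/11 = 30780*(-1/398) + 918/11 = -15390/199 + 918/11 = 13392/2189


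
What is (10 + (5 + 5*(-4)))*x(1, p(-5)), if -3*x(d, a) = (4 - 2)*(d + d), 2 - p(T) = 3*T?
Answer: 20/3 ≈ 6.6667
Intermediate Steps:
p(T) = 2 - 3*T
x(d, a) = -4*d/3 (x(d, a) = -(4 - 2)*(d + d)/3 = -2*2*d/3 = -4*d/3)
(10 + (5 + 5*(-4)))*x(1, p(-5)) = (10 + (5 + 5*(-4)))*(-4/3*1) = (10 + (5 - 20))*(-4/3) = (10 - 15)*(-4/3) = -5*(-4/3) = 20/3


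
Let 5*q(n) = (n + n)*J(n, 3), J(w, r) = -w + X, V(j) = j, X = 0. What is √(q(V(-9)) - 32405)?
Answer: I*√810935/5 ≈ 180.1*I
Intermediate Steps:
J(w, r) = -w (J(w, r) = -w + 0 = -w)
q(n) = -2*n²/5 (q(n) = ((n + n)*(-n))/5 = ((2*n)*(-n))/5 = (-2*n²)/5 = -2*n²/5)
√(q(V(-9)) - 32405) = √(-⅖*(-9)² - 32405) = √(-⅖*81 - 32405) = √(-162/5 - 32405) = √(-162187/5) = I*√810935/5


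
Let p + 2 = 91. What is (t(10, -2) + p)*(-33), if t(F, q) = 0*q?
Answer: -2937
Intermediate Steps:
p = 89 (p = -2 + 91 = 89)
t(F, q) = 0
(t(10, -2) + p)*(-33) = (0 + 89)*(-33) = 89*(-33) = -2937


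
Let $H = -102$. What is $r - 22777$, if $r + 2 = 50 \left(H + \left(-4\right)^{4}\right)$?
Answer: $-15079$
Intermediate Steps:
$r = 7698$ ($r = -2 + 50 \left(-102 + \left(-4\right)^{4}\right) = -2 + 50 \left(-102 + 256\right) = -2 + 50 \cdot 154 = -2 + 7700 = 7698$)
$r - 22777 = 7698 - 22777 = -15079$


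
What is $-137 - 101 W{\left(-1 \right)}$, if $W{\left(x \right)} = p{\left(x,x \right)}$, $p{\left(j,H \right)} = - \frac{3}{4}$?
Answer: $- \frac{245}{4} \approx -61.25$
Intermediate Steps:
$p{\left(j,H \right)} = - \frac{3}{4}$ ($p{\left(j,H \right)} = \left(-3\right) \frac{1}{4} = - \frac{3}{4}$)
$W{\left(x \right)} = - \frac{3}{4}$
$-137 - 101 W{\left(-1 \right)} = -137 - - \frac{303}{4} = -137 + \frac{303}{4} = - \frac{245}{4}$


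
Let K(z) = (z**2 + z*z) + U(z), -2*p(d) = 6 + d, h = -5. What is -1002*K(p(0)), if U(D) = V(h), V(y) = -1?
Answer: -17034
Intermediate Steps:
U(D) = -1
p(d) = -3 - d/2 (p(d) = -(6 + d)/2 = -3 - d/2)
K(z) = -1 + 2*z**2 (K(z) = (z**2 + z*z) - 1 = (z**2 + z**2) - 1 = 2*z**2 - 1 = -1 + 2*z**2)
-1002*K(p(0)) = -1002*(-1 + 2*(-3 - 1/2*0)**2) = -1002*(-1 + 2*(-3 + 0)**2) = -1002*(-1 + 2*(-3)**2) = -1002*(-1 + 2*9) = -1002*(-1 + 18) = -1002*17 = -17034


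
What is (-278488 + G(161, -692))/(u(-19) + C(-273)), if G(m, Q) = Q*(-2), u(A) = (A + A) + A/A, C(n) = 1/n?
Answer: 37824696/5051 ≈ 7488.6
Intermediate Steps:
u(A) = 1 + 2*A (u(A) = 2*A + 1 = 1 + 2*A)
G(m, Q) = -2*Q
(-278488 + G(161, -692))/(u(-19) + C(-273)) = (-278488 - 2*(-692))/((1 + 2*(-19)) + 1/(-273)) = (-278488 + 1384)/((1 - 38) - 1/273) = -277104/(-37 - 1/273) = -277104/(-10102/273) = -277104*(-273/10102) = 37824696/5051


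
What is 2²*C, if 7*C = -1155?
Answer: -660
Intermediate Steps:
C = -165 (C = (⅐)*(-1155) = -165)
2²*C = 2²*(-165) = 4*(-165) = -660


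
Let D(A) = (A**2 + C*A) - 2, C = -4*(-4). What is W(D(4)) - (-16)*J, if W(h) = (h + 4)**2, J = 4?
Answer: 6788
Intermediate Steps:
C = 16
D(A) = -2 + A**2 + 16*A (D(A) = (A**2 + 16*A) - 2 = -2 + A**2 + 16*A)
W(h) = (4 + h)**2
W(D(4)) - (-16)*J = (4 + (-2 + 4**2 + 16*4))**2 - (-16)*4 = (4 + (-2 + 16 + 64))**2 - 8*(-8) = (4 + 78)**2 + 64 = 82**2 + 64 = 6724 + 64 = 6788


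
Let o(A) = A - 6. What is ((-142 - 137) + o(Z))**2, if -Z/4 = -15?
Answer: 50625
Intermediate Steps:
Z = 60 (Z = -4*(-15) = 60)
o(A) = -6 + A
((-142 - 137) + o(Z))**2 = ((-142 - 137) + (-6 + 60))**2 = (-279 + 54)**2 = (-225)**2 = 50625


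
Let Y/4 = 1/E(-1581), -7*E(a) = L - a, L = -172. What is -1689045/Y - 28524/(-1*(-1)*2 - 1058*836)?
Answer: 1052478374459751/12382804 ≈ 8.4995e+7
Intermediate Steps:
E(a) = 172/7 + a/7 (E(a) = -(-172 - a)/7 = 172/7 + a/7)
Y = -28/1409 (Y = 4/(172/7 + (⅐)*(-1581)) = 4/(172/7 - 1581/7) = 4/(-1409/7) = 4*(-7/1409) = -28/1409 ≈ -0.019872)
-1689045/Y - 28524/(-1*(-1)*2 - 1058*836) = -1689045/(-28/1409) - 28524/(-1*(-1)*2 - 1058*836) = -1689045*(-1409/28) - 28524/(1*2 - 884488) = 2379864405/28 - 28524/(2 - 884488) = 2379864405/28 - 28524/(-884486) = 2379864405/28 - 28524*(-1/884486) = 2379864405/28 + 14262/442243 = 1052478374459751/12382804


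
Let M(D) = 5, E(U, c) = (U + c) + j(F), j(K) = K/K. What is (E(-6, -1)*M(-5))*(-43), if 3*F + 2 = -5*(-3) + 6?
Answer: 1290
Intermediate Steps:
F = 19/3 (F = -⅔ + (-5*(-3) + 6)/3 = -⅔ + (15 + 6)/3 = -⅔ + (⅓)*21 = -⅔ + 7 = 19/3 ≈ 6.3333)
j(K) = 1
E(U, c) = 1 + U + c (E(U, c) = (U + c) + 1 = 1 + U + c)
(E(-6, -1)*M(-5))*(-43) = ((1 - 6 - 1)*5)*(-43) = -6*5*(-43) = -30*(-43) = 1290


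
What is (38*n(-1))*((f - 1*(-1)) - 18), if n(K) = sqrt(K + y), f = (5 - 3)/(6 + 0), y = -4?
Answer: -1900*I*sqrt(5)/3 ≈ -1416.2*I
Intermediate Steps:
f = 1/3 (f = 2/6 = 2*(1/6) = 1/3 ≈ 0.33333)
n(K) = sqrt(-4 + K) (n(K) = sqrt(K - 4) = sqrt(-4 + K))
(38*n(-1))*((f - 1*(-1)) - 18) = (38*sqrt(-4 - 1))*((1/3 - 1*(-1)) - 18) = (38*sqrt(-5))*((1/3 + 1) - 18) = (38*(I*sqrt(5)))*(4/3 - 18) = (38*I*sqrt(5))*(-50/3) = -1900*I*sqrt(5)/3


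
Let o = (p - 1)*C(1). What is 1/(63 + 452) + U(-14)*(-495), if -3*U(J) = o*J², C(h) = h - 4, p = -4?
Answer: 249826501/515 ≈ 4.8510e+5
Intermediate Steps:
C(h) = -4 + h
o = 15 (o = (-4 - 1)*(-4 + 1) = -5*(-3) = 15)
U(J) = -5*J²
1/(63 + 452) + U(-14)*(-495) = 1/(63 + 452) - 5*(-14)²*(-495) = 1/515 - 5*196*(-495) = 1/515 - 980*(-495) = 1/515 + 485100 = 249826501/515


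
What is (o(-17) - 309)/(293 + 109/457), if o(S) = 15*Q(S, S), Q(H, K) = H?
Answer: -42958/22335 ≈ -1.9233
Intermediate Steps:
o(S) = 15*S
(o(-17) - 309)/(293 + 109/457) = (15*(-17) - 309)/(293 + 109/457) = (-255 - 309)/(293 + 109*(1/457)) = -564/(293 + 109/457) = -564/134010/457 = -564*457/134010 = -42958/22335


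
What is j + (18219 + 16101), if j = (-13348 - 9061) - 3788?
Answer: 8123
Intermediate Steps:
j = -26197 (j = -22409 - 3788 = -26197)
j + (18219 + 16101) = -26197 + (18219 + 16101) = -26197 + 34320 = 8123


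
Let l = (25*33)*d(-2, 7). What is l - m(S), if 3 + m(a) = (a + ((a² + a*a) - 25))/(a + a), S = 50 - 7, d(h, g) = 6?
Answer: 211121/43 ≈ 4909.8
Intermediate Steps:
S = 43
m(a) = -3 + (-25 + a + 2*a²)/(2*a) (m(a) = -3 + (a + ((a² + a*a) - 25))/(a + a) = -3 + (a + ((a² + a²) - 25))/((2*a)) = -3 + (a + (2*a² - 25))*(1/(2*a)) = -3 + (a + (-25 + 2*a²))*(1/(2*a)) = -3 + (-25 + a + 2*a²)*(1/(2*a)) = -3 + (-25 + a + 2*a²)/(2*a))
l = 4950 (l = (25*33)*6 = 825*6 = 4950)
l - m(S) = 4950 - (-5/2 + 43 - 25/2/43) = 4950 - (-5/2 + 43 - 25/2*1/43) = 4950 - (-5/2 + 43 - 25/86) = 4950 - 1*1729/43 = 4950 - 1729/43 = 211121/43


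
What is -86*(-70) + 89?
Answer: 6109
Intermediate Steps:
-86*(-70) + 89 = 6020 + 89 = 6109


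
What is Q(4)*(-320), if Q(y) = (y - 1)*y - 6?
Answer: -1920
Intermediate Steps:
Q(y) = -6 + y*(-1 + y) (Q(y) = (-1 + y)*y - 6 = y*(-1 + y) - 6 = -6 + y*(-1 + y))
Q(4)*(-320) = (-6 + 4**2 - 1*4)*(-320) = (-6 + 16 - 4)*(-320) = 6*(-320) = -1920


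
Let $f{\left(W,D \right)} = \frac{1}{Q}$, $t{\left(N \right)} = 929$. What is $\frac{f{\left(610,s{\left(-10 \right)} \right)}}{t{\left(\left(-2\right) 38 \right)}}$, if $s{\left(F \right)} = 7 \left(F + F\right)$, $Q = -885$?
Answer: $- \frac{1}{822165} \approx -1.2163 \cdot 10^{-6}$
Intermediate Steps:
$s{\left(F \right)} = 14 F$ ($s{\left(F \right)} = 7 \cdot 2 F = 14 F$)
$f{\left(W,D \right)} = - \frac{1}{885}$ ($f{\left(W,D \right)} = \frac{1}{-885} = - \frac{1}{885}$)
$\frac{f{\left(610,s{\left(-10 \right)} \right)}}{t{\left(\left(-2\right) 38 \right)}} = - \frac{1}{885 \cdot 929} = \left(- \frac{1}{885}\right) \frac{1}{929} = - \frac{1}{822165}$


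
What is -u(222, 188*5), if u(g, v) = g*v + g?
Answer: -208902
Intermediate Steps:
u(g, v) = g + g*v
-u(222, 188*5) = -222*(1 + 188*5) = -222*(1 + 940) = -222*941 = -1*208902 = -208902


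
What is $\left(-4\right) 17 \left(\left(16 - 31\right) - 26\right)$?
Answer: $2788$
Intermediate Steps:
$\left(-4\right) 17 \left(\left(16 - 31\right) - 26\right) = - 68 \left(-15 - 26\right) = \left(-68\right) \left(-41\right) = 2788$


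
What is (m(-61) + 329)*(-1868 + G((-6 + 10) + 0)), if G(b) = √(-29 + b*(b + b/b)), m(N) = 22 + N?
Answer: -541720 + 870*I ≈ -5.4172e+5 + 870.0*I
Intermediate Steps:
G(b) = √(-29 + b*(1 + b)) (G(b) = √(-29 + b*(b + 1)) = √(-29 + b*(1 + b)))
(m(-61) + 329)*(-1868 + G((-6 + 10) + 0)) = ((22 - 61) + 329)*(-1868 + √(-29 + ((-6 + 10) + 0) + ((-6 + 10) + 0)²)) = (-39 + 329)*(-1868 + √(-29 + (4 + 0) + (4 + 0)²)) = 290*(-1868 + √(-29 + 4 + 4²)) = 290*(-1868 + √(-29 + 4 + 16)) = 290*(-1868 + √(-9)) = 290*(-1868 + 3*I) = -541720 + 870*I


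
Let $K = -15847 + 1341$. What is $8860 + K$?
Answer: $-5646$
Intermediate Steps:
$K = -14506$
$8860 + K = 8860 - 14506 = -5646$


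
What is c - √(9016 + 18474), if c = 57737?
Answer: 57737 - √27490 ≈ 57571.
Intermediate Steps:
c - √(9016 + 18474) = 57737 - √(9016 + 18474) = 57737 - √27490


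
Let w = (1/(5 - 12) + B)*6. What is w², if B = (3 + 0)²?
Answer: 138384/49 ≈ 2824.2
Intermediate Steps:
B = 9 (B = 3² = 9)
w = 372/7 (w = (1/(5 - 12) + 9)*6 = (1/(-7) + 9)*6 = (-⅐ + 9)*6 = (62/7)*6 = 372/7 ≈ 53.143)
w² = (372/7)² = 138384/49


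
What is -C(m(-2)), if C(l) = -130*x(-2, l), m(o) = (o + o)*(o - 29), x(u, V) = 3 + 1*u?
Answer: 130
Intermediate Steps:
x(u, V) = 3 + u
m(o) = 2*o*(-29 + o) (m(o) = (2*o)*(-29 + o) = 2*o*(-29 + o))
C(l) = -130 (C(l) = -130*(3 - 2) = -130*1 = -130)
-C(m(-2)) = -1*(-130) = 130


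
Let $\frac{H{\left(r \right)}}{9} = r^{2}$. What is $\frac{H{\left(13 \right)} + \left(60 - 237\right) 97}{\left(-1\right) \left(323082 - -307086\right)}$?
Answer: $\frac{652}{26257} \approx 0.024831$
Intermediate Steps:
$H{\left(r \right)} = 9 r^{2}$
$\frac{H{\left(13 \right)} + \left(60 - 237\right) 97}{\left(-1\right) \left(323082 - -307086\right)} = \frac{9 \cdot 13^{2} + \left(60 - 237\right) 97}{\left(-1\right) \left(323082 - -307086\right)} = \frac{9 \cdot 169 - 17169}{\left(-1\right) \left(323082 + 307086\right)} = \frac{1521 - 17169}{\left(-1\right) 630168} = - \frac{15648}{-630168} = \left(-15648\right) \left(- \frac{1}{630168}\right) = \frac{652}{26257}$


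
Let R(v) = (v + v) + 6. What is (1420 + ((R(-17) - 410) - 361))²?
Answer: 385641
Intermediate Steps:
R(v) = 6 + 2*v (R(v) = 2*v + 6 = 6 + 2*v)
(1420 + ((R(-17) - 410) - 361))² = (1420 + (((6 + 2*(-17)) - 410) - 361))² = (1420 + (((6 - 34) - 410) - 361))² = (1420 + ((-28 - 410) - 361))² = (1420 + (-438 - 361))² = (1420 - 799)² = 621² = 385641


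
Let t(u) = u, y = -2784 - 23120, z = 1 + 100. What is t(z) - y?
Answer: 26005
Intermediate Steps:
z = 101
y = -25904
t(z) - y = 101 - 1*(-25904) = 101 + 25904 = 26005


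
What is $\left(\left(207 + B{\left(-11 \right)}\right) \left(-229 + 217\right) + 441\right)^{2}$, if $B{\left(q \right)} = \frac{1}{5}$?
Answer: $\frac{104591529}{25} \approx 4.1837 \cdot 10^{6}$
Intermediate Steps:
$B{\left(q \right)} = \frac{1}{5}$
$\left(\left(207 + B{\left(-11 \right)}\right) \left(-229 + 217\right) + 441\right)^{2} = \left(\left(207 + \frac{1}{5}\right) \left(-229 + 217\right) + 441\right)^{2} = \left(\frac{1036}{5} \left(-12\right) + 441\right)^{2} = \left(- \frac{12432}{5} + 441\right)^{2} = \left(- \frac{10227}{5}\right)^{2} = \frac{104591529}{25}$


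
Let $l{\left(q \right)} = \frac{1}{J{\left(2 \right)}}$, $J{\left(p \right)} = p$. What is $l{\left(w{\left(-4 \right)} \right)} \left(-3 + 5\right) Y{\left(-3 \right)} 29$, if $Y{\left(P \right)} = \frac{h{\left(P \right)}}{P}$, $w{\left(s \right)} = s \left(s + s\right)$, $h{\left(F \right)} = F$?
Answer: $29$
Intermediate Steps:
$w{\left(s \right)} = 2 s^{2}$ ($w{\left(s \right)} = s 2 s = 2 s^{2}$)
$Y{\left(P \right)} = 1$ ($Y{\left(P \right)} = \frac{P}{P} = 1$)
$l{\left(q \right)} = \frac{1}{2}$
$l{\left(w{\left(-4 \right)} \right)} \left(-3 + 5\right) Y{\left(-3 \right)} 29 = \frac{\left(-3 + 5\right) 1}{2} \cdot 29 = \frac{2 \cdot 1}{2} \cdot 29 = \frac{1}{2} \cdot 2 \cdot 29 = 1 \cdot 29 = 29$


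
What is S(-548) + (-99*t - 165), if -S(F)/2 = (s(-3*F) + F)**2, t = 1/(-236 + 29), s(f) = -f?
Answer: -221027528/23 ≈ -9.6099e+6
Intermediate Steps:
t = -1/207 (t = 1/(-207) = -1/207 ≈ -0.0048309)
S(F) = -32*F**2 (S(F) = -2*(-(-3)*F + F)**2 = -2*(3*F + F)**2 = -2*16*F**2 = -32*F**2)
S(-548) + (-99*t - 165) = -32*(-548)**2 + (-99*(-1/207) - 165) = -32*300304 + (11/23 - 165) = -9609728 - 3784/23 = -221027528/23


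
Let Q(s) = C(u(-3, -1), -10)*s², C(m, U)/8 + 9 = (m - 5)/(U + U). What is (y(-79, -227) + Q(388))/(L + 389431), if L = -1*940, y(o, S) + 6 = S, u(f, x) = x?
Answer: -52390477/1942455 ≈ -26.971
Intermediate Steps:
C(m, U) = -72 + 4*(-5 + m)/U (C(m, U) = -72 + 8*((m - 5)/(U + U)) = -72 + 8*((-5 + m)/((2*U))) = -72 + 8*((-5 + m)*(1/(2*U))) = -72 + 8*((-5 + m)/(2*U)) = -72 + 4*(-5 + m)/U)
y(o, S) = -6 + S
Q(s) = -348*s²/5 (Q(s) = (4*(-5 - 1 - 18*(-10))/(-10))*s² = (4*(-⅒)*(-5 - 1 + 180))*s² = (4*(-⅒)*174)*s² = -348*s²/5)
L = -940
(y(-79, -227) + Q(388))/(L + 389431) = ((-6 - 227) - 348/5*388²)/(-940 + 389431) = (-233 - 348/5*150544)/388491 = (-233 - 52389312/5)*(1/388491) = -52390477/5*1/388491 = -52390477/1942455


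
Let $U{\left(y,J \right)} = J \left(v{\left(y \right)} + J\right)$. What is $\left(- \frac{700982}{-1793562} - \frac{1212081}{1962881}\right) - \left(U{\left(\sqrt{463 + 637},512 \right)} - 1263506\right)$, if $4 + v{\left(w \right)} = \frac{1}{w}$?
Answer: $\frac{1766276522718381320}{1760274386061} - \frac{256 \sqrt{11}}{55} \approx 1.0034 \cdot 10^{6}$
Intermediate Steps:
$v{\left(w \right)} = -4 + \frac{1}{w}$
$U{\left(y,J \right)} = J \left(-4 + J + \frac{1}{y}\right)$ ($U{\left(y,J \right)} = J \left(\left(-4 + \frac{1}{y}\right) + J\right) = J \left(-4 + J + \frac{1}{y}\right)$)
$\left(- \frac{700982}{-1793562} - \frac{1212081}{1962881}\right) - \left(U{\left(\sqrt{463 + 637},512 \right)} - 1263506\right) = \left(- \frac{700982}{-1793562} - \frac{1212081}{1962881}\right) - \left(\frac{512 \left(1 + \sqrt{463 + 637} \left(-4 + 512\right)\right)}{\sqrt{463 + 637}} - 1263506\right) = \left(\left(-700982\right) \left(- \frac{1}{1793562}\right) - \frac{1212081}{1962881}\right) - \left(\frac{512 \left(1 + \sqrt{1100} \cdot 508\right)}{\sqrt{1100}} - 1263506\right) = \left(\frac{350491}{896781} - \frac{1212081}{1962881}\right) - \left(\frac{512 \left(1 + 10 \sqrt{11} \cdot 508\right)}{10 \sqrt{11}} - 1263506\right) = - \frac{398999086690}{1760274386061} - \left(512 \frac{\sqrt{11}}{110} \left(1 + 5080 \sqrt{11}\right) - 1263506\right) = - \frac{398999086690}{1760274386061} - \left(\frac{256 \sqrt{11} \left(1 + 5080 \sqrt{11}\right)}{55} - 1263506\right) = - \frac{398999086690}{1760274386061} - \left(-1263506 + \frac{256 \sqrt{11} \left(1 + 5080 \sqrt{11}\right)}{55}\right) = - \frac{398999086690}{1760274386061} + \left(1263506 - \frac{256 \sqrt{11} \left(1 + 5080 \sqrt{11}\right)}{55}\right) = \frac{2224116849435303176}{1760274386061} - \frac{256 \sqrt{11} \left(1 + 5080 \sqrt{11}\right)}{55}$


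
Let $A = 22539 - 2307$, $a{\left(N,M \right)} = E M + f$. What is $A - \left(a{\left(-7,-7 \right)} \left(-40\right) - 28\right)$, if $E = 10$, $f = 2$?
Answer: $17540$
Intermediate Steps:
$a{\left(N,M \right)} = 2 + 10 M$ ($a{\left(N,M \right)} = 10 M + 2 = 2 + 10 M$)
$A = 20232$
$A - \left(a{\left(-7,-7 \right)} \left(-40\right) - 28\right) = 20232 - \left(\left(2 + 10 \left(-7\right)\right) \left(-40\right) - 28\right) = 20232 - \left(\left(2 - 70\right) \left(-40\right) - 28\right) = 20232 - \left(\left(-68\right) \left(-40\right) - 28\right) = 20232 - \left(2720 - 28\right) = 20232 - 2692 = 17540$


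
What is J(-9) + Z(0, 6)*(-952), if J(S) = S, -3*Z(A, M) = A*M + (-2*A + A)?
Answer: -9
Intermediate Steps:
Z(A, M) = A/3 - A*M/3 (Z(A, M) = -(A*M + (-2*A + A))/3 = -(A*M - A)/3 = -(-A + A*M)/3 = A/3 - A*M/3)
J(-9) + Z(0, 6)*(-952) = -9 + ((⅓)*0*(1 - 1*6))*(-952) = -9 + ((⅓)*0*(1 - 6))*(-952) = -9 + ((⅓)*0*(-5))*(-952) = -9 + 0*(-952) = -9 + 0 = -9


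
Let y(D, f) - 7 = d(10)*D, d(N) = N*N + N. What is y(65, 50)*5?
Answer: 35785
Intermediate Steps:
d(N) = N + N² (d(N) = N² + N = N + N²)
y(D, f) = 7 + 110*D (y(D, f) = 7 + (10*(1 + 10))*D = 7 + (10*11)*D = 7 + 110*D)
y(65, 50)*5 = (7 + 110*65)*5 = (7 + 7150)*5 = 7157*5 = 35785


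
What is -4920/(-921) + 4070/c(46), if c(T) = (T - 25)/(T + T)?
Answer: 114987520/6447 ≈ 17836.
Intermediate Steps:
c(T) = (-25 + T)/(2*T) (c(T) = (-25 + T)/((2*T)) = (-25 + T)*(1/(2*T)) = (-25 + T)/(2*T))
-4920/(-921) + 4070/c(46) = -4920/(-921) + 4070/(((½)*(-25 + 46)/46)) = -4920*(-1/921) + 4070/(((½)*(1/46)*21)) = 1640/307 + 4070/(21/92) = 1640/307 + 4070*(92/21) = 1640/307 + 374440/21 = 114987520/6447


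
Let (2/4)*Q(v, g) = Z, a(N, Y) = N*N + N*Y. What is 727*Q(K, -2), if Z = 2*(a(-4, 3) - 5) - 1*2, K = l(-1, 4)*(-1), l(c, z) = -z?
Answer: -5816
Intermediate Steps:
a(N, Y) = N² + N*Y
K = 4 (K = -1*4*(-1) = -4*(-1) = 4)
Z = -4 (Z = 2*(-4*(-4 + 3) - 5) - 1*2 = 2*(-4*(-1) - 5) - 2 = 2*(4 - 5) - 2 = 2*(-1) - 2 = -2 - 2 = -4)
Q(v, g) = -8 (Q(v, g) = 2*(-4) = -8)
727*Q(K, -2) = 727*(-8) = -5816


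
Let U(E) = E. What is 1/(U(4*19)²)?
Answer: 1/5776 ≈ 0.00017313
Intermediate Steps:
1/(U(4*19)²) = 1/((4*19)²) = 1/(76²) = 1/5776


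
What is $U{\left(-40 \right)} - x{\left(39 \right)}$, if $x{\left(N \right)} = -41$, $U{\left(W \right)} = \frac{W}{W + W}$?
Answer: $\frac{83}{2} \approx 41.5$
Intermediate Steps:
$U{\left(W \right)} = \frac{1}{2}$ ($U{\left(W \right)} = \frac{W}{2 W} = W \frac{1}{2 W} = \frac{1}{2}$)
$U{\left(-40 \right)} - x{\left(39 \right)} = \frac{1}{2} - -41 = \frac{1}{2} + 41 = \frac{83}{2}$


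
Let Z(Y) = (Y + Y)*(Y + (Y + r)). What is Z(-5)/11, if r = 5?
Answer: 50/11 ≈ 4.5455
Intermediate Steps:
Z(Y) = 2*Y*(5 + 2*Y) (Z(Y) = (Y + Y)*(Y + (Y + 5)) = (2*Y)*(Y + (5 + Y)) = (2*Y)*(5 + 2*Y) = 2*Y*(5 + 2*Y))
Z(-5)/11 = (2*(-5)*(5 + 2*(-5)))/11 = (2*(-5)*(5 - 10))/11 = (2*(-5)*(-5))/11 = (1/11)*50 = 50/11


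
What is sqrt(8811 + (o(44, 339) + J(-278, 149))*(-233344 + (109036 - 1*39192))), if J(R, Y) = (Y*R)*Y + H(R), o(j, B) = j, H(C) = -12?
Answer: 3*sqrt(112121869979) ≈ 1.0045e+6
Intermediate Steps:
J(R, Y) = -12 + R*Y**2 (J(R, Y) = (Y*R)*Y - 12 = (R*Y)*Y - 12 = R*Y**2 - 12 = -12 + R*Y**2)
sqrt(8811 + (o(44, 339) + J(-278, 149))*(-233344 + (109036 - 1*39192))) = sqrt(8811 + (44 + (-12 - 278*149**2))*(-233344 + (109036 - 1*39192))) = sqrt(8811 + (44 + (-12 - 278*22201))*(-233344 + (109036 - 39192))) = sqrt(8811 + (44 + (-12 - 6171878))*(-233344 + 69844)) = sqrt(8811 + (44 - 6171890)*(-163500)) = sqrt(8811 - 6171846*(-163500)) = sqrt(8811 + 1009096821000) = sqrt(1009096829811) = 3*sqrt(112121869979)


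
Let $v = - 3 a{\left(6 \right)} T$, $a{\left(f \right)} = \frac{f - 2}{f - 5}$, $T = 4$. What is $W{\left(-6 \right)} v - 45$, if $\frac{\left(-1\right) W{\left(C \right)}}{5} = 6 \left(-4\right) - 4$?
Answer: $-6765$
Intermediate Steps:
$a{\left(f \right)} = \frac{-2 + f}{-5 + f}$
$W{\left(C \right)} = 140$ ($W{\left(C \right)} = - 5 \left(6 \left(-4\right) - 4\right) = - 5 \left(-24 - 4\right) = \left(-5\right) \left(-28\right) = 140$)
$v = -48$ ($v = - 3 \frac{-2 + 6}{-5 + 6} \cdot 4 = - 3 \cdot 1^{-1} \cdot 4 \cdot 4 = - 3 \cdot 1 \cdot 4 \cdot 4 = \left(-3\right) 4 \cdot 4 = \left(-12\right) 4 = -48$)
$W{\left(-6 \right)} v - 45 = 140 \left(-48\right) - 45 = -6720 - 45 = -6765$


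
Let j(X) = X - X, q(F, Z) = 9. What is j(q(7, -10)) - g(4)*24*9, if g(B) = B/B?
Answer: -216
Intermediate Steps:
g(B) = 1
j(X) = 0
j(q(7, -10)) - g(4)*24*9 = 0 - 1*24*9 = 0 - 24*9 = 0 - 1*216 = 0 - 216 = -216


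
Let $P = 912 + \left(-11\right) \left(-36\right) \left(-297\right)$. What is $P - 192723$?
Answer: $-309423$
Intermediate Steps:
$P = -116700$ ($P = 912 + 396 \left(-297\right) = 912 - 117612 = -116700$)
$P - 192723 = -116700 - 192723 = -309423$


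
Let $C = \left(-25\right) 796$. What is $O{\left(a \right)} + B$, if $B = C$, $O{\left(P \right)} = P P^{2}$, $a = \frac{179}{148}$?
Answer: $- \frac{64505925461}{3241792} \approx -19898.0$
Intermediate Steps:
$a = \frac{179}{148}$ ($a = 179 \cdot \frac{1}{148} = \frac{179}{148} \approx 1.2095$)
$O{\left(P \right)} = P^{3}$
$C = -19900$
$B = -19900$
$O{\left(a \right)} + B = \left(\frac{179}{148}\right)^{3} - 19900 = \frac{5735339}{3241792} - 19900 = - \frac{64505925461}{3241792}$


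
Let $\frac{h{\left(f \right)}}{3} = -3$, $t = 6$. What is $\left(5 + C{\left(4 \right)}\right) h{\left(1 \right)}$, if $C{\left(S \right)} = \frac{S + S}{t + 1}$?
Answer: $- \frac{387}{7} \approx -55.286$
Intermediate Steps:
$h{\left(f \right)} = -9$ ($h{\left(f \right)} = 3 \left(-3\right) = -9$)
$C{\left(S \right)} = \frac{2 S}{7}$ ($C{\left(S \right)} = \frac{S + S}{6 + 1} = \frac{2 S}{7}$)
$\left(5 + C{\left(4 \right)}\right) h{\left(1 \right)} = \left(5 + \frac{2}{7} \cdot 4\right) \left(-9\right) = \left(5 + \frac{8}{7}\right) \left(-9\right) = \frac{43}{7} \left(-9\right) = - \frac{387}{7}$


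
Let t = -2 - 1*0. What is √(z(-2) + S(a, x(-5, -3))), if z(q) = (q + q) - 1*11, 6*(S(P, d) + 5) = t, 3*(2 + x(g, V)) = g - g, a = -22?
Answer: I*√183/3 ≈ 4.5092*I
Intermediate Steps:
t = -2 (t = -2 + 0 = -2)
x(g, V) = -2 (x(g, V) = -2 + (g - g)/3 = -2 + (⅓)*0 = -2 + 0 = -2)
S(P, d) = -16/3 (S(P, d) = -5 + (⅙)*(-2) = -5 - ⅓ = -16/3)
z(q) = -11 + 2*q (z(q) = 2*q - 11 = -11 + 2*q)
√(z(-2) + S(a, x(-5, -3))) = √((-11 + 2*(-2)) - 16/3) = √((-11 - 4) - 16/3) = √(-15 - 16/3) = √(-61/3) = I*√183/3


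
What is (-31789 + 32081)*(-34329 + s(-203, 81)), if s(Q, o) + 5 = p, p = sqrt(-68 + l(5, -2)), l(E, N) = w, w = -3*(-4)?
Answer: -10025528 + 584*I*sqrt(14) ≈ -1.0026e+7 + 2185.1*I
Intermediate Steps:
w = 12
l(E, N) = 12
p = 2*I*sqrt(14) (p = sqrt(-68 + 12) = sqrt(-56) = 2*I*sqrt(14) ≈ 7.4833*I)
s(Q, o) = -5 + 2*I*sqrt(14)
(-31789 + 32081)*(-34329 + s(-203, 81)) = (-31789 + 32081)*(-34329 + (-5 + 2*I*sqrt(14))) = 292*(-34334 + 2*I*sqrt(14)) = -10025528 + 584*I*sqrt(14)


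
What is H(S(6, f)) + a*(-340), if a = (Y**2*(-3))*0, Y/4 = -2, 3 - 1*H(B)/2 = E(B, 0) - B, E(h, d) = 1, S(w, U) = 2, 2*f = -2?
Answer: 8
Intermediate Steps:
f = -1 (f = (1/2)*(-2) = -1)
H(B) = 4 + 2*B (H(B) = 6 - 2*(1 - B) = 6 + (-2 + 2*B) = 4 + 2*B)
Y = -8 (Y = 4*(-2) = -8)
a = 0 (a = ((-8)**2*(-3))*0 = (64*(-3))*0 = -192*0 = 0)
H(S(6, f)) + a*(-340) = (4 + 2*2) + 0*(-340) = (4 + 4) + 0 = 8 + 0 = 8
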